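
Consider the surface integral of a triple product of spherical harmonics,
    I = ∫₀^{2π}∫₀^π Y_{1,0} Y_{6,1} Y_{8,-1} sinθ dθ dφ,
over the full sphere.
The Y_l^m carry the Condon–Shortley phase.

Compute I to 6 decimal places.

l₃=8 ∉ [5,7] — triangle fails ⇒ I = 0

0.000000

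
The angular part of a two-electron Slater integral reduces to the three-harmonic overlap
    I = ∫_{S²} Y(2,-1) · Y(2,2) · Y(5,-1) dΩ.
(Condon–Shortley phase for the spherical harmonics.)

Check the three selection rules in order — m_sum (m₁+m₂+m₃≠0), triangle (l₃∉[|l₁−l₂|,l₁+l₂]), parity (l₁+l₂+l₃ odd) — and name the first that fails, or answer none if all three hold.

triangle

m₁+m₂+m₃ = -1 + 2 − 1 = 0  ✓
triangle: |2−2|=0 ≤ l₃=5 ≤ 2+2=4  ✗
parity: l₁+l₂+l₃ = 9 is odd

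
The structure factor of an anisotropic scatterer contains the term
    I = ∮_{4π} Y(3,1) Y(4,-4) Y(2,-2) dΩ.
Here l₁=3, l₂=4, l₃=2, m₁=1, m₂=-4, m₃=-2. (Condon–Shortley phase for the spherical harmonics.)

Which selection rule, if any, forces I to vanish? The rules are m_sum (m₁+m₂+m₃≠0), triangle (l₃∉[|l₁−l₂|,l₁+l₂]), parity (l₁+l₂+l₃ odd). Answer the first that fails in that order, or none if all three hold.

m₁+m₂+m₃ = 1 − 4 − 2 = -5  ✗
triangle: |3−4|=1 ≤ l₃=2 ≤ 3+4=7
parity: l₁+l₂+l₃ = 9 is odd

m_sum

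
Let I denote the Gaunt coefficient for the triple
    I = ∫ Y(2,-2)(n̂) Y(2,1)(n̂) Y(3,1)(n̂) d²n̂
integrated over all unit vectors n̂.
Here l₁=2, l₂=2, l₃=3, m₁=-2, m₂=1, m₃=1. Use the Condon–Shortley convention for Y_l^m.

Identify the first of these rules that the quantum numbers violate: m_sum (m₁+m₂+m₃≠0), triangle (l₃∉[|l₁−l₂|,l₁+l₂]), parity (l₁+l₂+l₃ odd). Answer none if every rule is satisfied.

parity

m₁+m₂+m₃ = -2 + 1 + 1 = 0  ✓
triangle: |2−2|=0 ≤ l₃=3 ≤ 2+2=4  ✓
parity: l₁+l₂+l₃ = 7 is odd  ✗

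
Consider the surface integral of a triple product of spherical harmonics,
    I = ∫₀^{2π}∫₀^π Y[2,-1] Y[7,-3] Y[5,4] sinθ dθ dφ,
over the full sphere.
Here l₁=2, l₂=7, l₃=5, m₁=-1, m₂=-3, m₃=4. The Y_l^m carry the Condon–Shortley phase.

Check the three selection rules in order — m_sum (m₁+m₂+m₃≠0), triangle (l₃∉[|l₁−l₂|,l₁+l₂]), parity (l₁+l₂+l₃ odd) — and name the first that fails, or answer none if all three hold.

none

Σmᵢ = 0  ✓
l₃∈[|l₁−l₂|,l₁+l₂]=[5,9], have l₃=5  ✓
Σlᵢ = 14 ⇒ even  ✓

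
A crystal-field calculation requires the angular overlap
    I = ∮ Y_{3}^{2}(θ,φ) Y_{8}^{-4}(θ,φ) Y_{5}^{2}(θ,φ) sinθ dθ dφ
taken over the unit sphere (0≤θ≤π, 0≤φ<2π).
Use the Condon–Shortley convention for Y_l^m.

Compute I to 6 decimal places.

0.236305

m-sum 0 ✓  L=16 even ✓  5≤5≤11 ✓
Π(2lᵢ+1) = 7×17×11 = 1309
triangle coeff Δ(3,8,5) = 1/136136
Σ_t [3,3]: t=3:−1/518400 = -1/518400
(3j)²=56/2431 [(3 8 5; 0 0 0)], sign=+1
Σ_t [1,1]: t=1:−1/3628800 = -1/3628800
(3j)²=36/1547 [(3 8 5; 2 -4 2)], sign=+1
⇒ 4πI² = 2016/2873
I = (+1)√(2016/2873/(4π)) = 0.23630479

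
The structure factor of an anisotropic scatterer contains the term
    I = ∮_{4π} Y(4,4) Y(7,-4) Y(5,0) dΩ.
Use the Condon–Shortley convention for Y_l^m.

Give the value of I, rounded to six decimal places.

-0.178703

Checks pass: Σm=0; 16 even; l₃=5∈[3,11].
(2·4+1)(2·7+1)(2·5+1) = 1485
Δ: 6! 2! 8! / 17! → 1/6126120
sum: t=2:+1/69120 t=3:−1/20736 t=4:+1/69120 = -1/51840
3j²(4 7 5; 0 0 0) = Δ·Π!·Σ² = 280/21879  (sign +1)
sum: t=0:+1/1036800 = 1/1036800
3j²(4 7 5; 4 -4 0) = Δ·Π!·Σ² = 14/663  (sign -1)
combine: 4πI² = 1485·280/21879·14/663 = 19600/48841
take √, sign -1: I = -0.17870258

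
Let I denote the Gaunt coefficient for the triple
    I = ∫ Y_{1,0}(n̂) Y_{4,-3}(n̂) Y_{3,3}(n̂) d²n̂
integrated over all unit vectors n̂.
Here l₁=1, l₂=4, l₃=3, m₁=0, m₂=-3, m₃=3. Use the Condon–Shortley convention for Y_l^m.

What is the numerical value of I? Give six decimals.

-0.162868

m-sum 0 ✓  L=8 even ✓  3≤3≤5 ✓
Π(2lᵢ+1) = 3×9×7 = 189
triangle coeff Δ(1,4,3) = 1/252
Σ_t [1,1]: t=1:−1/36 = -1/36
(3j)²=4/63 [(1 4 3; 0 0 0)], sign=+1
Σ_t [1,1]: t=1:−1/720 = -1/720
(3j)²=1/36 [(1 4 3; 0 -3 3)], sign=-1
⇒ 4πI² = 1/3
I = (-1)√(1/3/(4π)) = -0.16286750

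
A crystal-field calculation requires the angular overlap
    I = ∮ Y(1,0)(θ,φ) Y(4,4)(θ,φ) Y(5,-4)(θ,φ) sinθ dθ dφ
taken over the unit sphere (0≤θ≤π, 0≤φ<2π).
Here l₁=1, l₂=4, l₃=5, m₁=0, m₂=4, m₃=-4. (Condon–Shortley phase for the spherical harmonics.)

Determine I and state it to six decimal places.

m-sum 0 ✓  L=10 even ✓  3≤5≤5 ✓
Π(2lᵢ+1) = 3×9×11 = 297
triangle coeff Δ(1,4,5) = 1/495
Σ_t [0,0]: t=0:+1/576 = 1/576
(3j)²=5/99 [(1 4 5; 0 0 0)], sign=-1
Σ_t [0,0]: t=0:+1/40320 = 1/40320
(3j)²=1/55 [(1 4 5; 0 4 -4)], sign=-1
⇒ 4πI² = 3/11
I = (+1)√(3/11/(4π)) = 0.14731920

0.147319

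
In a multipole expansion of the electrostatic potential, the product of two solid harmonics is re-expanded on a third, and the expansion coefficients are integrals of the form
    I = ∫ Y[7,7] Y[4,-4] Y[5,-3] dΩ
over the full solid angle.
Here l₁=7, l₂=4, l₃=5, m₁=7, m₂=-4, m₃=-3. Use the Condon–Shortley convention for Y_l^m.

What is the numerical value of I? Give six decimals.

0.144075

Checks pass: Σm=0; 16 even; l₃=5∈[3,11].
(2·7+1)(2·4+1)(2·5+1) = 1485
Δ: 6! 8! 2! / 17! → 1/6126120
sum: t=2:+1/69120 t=3:−1/20736 t=4:+1/69120 = -1/51840
3j²(7 4 5; 0 0 0) = Δ·Π!·Σ² = 280/21879  (sign +1)
sum: t=0:+1/58060800 = 1/58060800
3j²(7 4 5; 7 -4 -3) = Δ·Π!·Σ² = 7/510  (sign +1)
combine: 4πI² = 1485·280/21879·7/510 = 980/3757
take √, sign +1: I = 0.14407463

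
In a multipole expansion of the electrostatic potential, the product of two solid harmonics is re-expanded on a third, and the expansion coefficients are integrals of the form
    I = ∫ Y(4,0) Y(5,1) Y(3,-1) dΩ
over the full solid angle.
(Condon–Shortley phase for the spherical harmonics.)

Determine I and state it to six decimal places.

-0.086020

Rules hold: Σm=0, L=12 even, 1≤3≤9.
N = 9·11·7 = 693
Δ = 6!·2!·4!/13! = 1/180180
Racah Σ t=2..4: t=2:+1/576 t=3:−1/144 t=4:+1/576 = -1/288
⇒ 3j(4 5 3; 0 0 0)² = 20/1001, sgn +1
Racah Σ t=2..4: t=2:+1/2304 t=3:−1/216 t=4:+1/384 = -11/6912
⇒ 3j(4 5 3; 0 1 -1)² = 11/1638, sgn -1
4πI² = N·(3j₀)²·(3jₘ)² = 110/1183
I = -1·√(0.0929839/4π) = -0.08601992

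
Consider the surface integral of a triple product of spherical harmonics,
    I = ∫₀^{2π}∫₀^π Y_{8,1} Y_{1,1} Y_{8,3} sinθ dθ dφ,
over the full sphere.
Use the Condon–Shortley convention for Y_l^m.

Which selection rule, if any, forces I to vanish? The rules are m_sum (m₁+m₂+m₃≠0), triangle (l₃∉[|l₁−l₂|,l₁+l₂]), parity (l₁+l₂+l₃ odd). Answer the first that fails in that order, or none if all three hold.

m_sum

azimuthal sum: 1 + 1 + 3 = 5  ✗
7 ≤ 8 ≤ 9 (triangle on l)
L = 8 + 1 + 8 = 17 (odd)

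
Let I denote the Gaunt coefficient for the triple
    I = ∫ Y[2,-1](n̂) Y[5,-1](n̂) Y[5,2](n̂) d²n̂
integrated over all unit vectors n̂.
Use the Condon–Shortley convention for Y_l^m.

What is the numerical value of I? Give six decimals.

0.104819

Checks pass: Σm=0; 12 even; l₃=5∈[3,7].
(2·2+1)(2·5+1)(2·5+1) = 605
Δ: 2! 2! 8! / 13! → 1/38610
sum: t=0:+1/2880 t=1:−1/576 t=2:+1/2880 = -1/960
3j²(2 5 5; 0 0 0) = Δ·Π!·Σ² = 10/429  (sign +1)
sum: t=1:−1/1440 t=2:+1/2880 = -1/2880
3j²(2 5 5; -1 -1 2) = Δ·Π!·Σ² = 7/715  (sign +1)
combine: 4πI² = 605·10/429·7/715 = 70/507
take √, sign +1: I = 0.10481902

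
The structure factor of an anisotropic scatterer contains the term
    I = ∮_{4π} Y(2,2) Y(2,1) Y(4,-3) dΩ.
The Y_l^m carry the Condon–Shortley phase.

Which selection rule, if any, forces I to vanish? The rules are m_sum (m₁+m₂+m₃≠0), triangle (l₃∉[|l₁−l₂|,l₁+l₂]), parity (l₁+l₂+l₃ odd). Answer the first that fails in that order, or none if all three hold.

Σmᵢ = 0  ✓
l₃∈[|l₁−l₂|,l₁+l₂]=[0,4], have l₃=4  ✓
Σlᵢ = 8 ⇒ even  ✓

none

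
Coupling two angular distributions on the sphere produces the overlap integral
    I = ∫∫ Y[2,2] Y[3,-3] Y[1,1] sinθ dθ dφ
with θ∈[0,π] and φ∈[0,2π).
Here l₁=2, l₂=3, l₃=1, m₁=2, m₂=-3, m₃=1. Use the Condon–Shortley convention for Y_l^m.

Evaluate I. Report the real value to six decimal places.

Checks pass: Σm=0; 6 even; l₃=1∈[1,5].
(2·2+1)(2·3+1)(2·1+1) = 105
Δ: 4! 0! 2! / 7! → 1/105
sum: t=2:+1/4 = 1/4
3j²(2 3 1; 0 0 0) = Δ·Π!·Σ² = 3/35  (sign -1)
sum: t=0:+1/48 = 1/48
3j²(2 3 1; 2 -3 1) = Δ·Π!·Σ² = 1/7  (sign +1)
combine: 4πI² = 105·3/35·1/7 = 9/7
take √, sign -1: I = -0.31986543

-0.319865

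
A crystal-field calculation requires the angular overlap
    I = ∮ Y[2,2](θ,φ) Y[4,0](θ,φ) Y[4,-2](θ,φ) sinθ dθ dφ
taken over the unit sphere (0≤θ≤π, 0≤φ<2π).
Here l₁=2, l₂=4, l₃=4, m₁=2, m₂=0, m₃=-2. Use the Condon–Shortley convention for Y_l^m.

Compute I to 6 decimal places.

Rules hold: Σm=0, L=10 even, 2≤4≤6.
N = 5·9·9 = 405
Δ = 2!·2!·6!/11! = 1/13860
Racah Σ t=0..2: t=0:+1/192 t=1:−1/36 t=2:+1/192 = -5/288
⇒ 3j(2 4 4; 0 0 0)² = 20/693, sgn -1
Racah Σ t=0..0: t=0:+1/192 = 1/192
⇒ 3j(2 4 4; 2 0 -2)² = 3/77, sgn +1
4πI² = N·(3j₀)²·(3jₘ)² = 2700/5929
I = -1·√(0.455389/4π) = -0.19036462

-0.190365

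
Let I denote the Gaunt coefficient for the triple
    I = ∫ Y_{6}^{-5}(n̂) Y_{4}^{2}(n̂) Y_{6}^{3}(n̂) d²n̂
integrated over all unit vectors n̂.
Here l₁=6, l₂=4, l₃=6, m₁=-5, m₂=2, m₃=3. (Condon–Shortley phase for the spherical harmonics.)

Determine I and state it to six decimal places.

m-sum 0 ✓  L=16 even ✓  2≤6≤10 ✓
Π(2lᵢ+1) = 13×9×13 = 1521
triangle coeff Δ(6,4,6) = 1/15315300
Σ_t [0,4]: t=0:+1/829440 t=1:−1/25920 t=2:+1/9216 t=3:−1/25920 t=4:+1/829440 = 7/207360
(3j)²=28/2431 [(6 4 6; 0 0 0)], sign=+1
Σ_t [3,4]: t=3:−1/1451520 t=4:+1/483840 = 1/725760
(3j)²=24/1547 [(6 4 6; -5 2 3)], sign=-1
⇒ 4πI² = 864/3179
I = (-1)√(864/3179/(4π)) = -0.14706410

-0.147064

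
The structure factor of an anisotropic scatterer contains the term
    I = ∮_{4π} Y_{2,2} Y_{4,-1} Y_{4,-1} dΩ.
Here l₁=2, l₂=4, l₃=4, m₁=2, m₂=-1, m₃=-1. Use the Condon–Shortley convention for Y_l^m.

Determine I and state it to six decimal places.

Rules hold: Σm=0, L=10 even, 2≤4≤6.
N = 5·9·9 = 405
Δ = 2!·2!·6!/11! = 1/13860
Racah Σ t=0..2: t=0:+1/192 t=1:−1/36 t=2:+1/192 = -5/288
⇒ 3j(2 4 4; 0 0 0)² = 20/693, sgn -1
Racah Σ t=0..0: t=0:+1/144 = 1/144
⇒ 3j(2 4 4; 2 -1 -1)² = 10/231, sgn -1
4πI² = N·(3j₀)²·(3jₘ)² = 3000/5929
I = +1·√(0.505988/4π) = 0.20066192

0.200662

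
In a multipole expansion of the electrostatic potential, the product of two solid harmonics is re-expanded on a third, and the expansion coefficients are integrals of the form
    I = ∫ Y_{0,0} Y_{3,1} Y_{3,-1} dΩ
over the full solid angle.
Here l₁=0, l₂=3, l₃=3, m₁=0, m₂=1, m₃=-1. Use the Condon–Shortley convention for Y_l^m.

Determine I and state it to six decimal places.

m-sum 0 ✓  L=6 even ✓  3≤3≤3 ✓
Π(2lᵢ+1) = 1×7×7 = 49
triangle coeff Δ(0,3,3) = 1/7
Σ_t [0,0]: t=0:+1/36 = 1/36
(3j)²=1/7 [(0 3 3; 0 0 0)], sign=-1
Σ_t [0,0]: t=0:+1/48 = 1/48
(3j)²=1/7 [(0 3 3; 0 1 -1)], sign=+1
⇒ 4πI² = 1/1
I = (-1)√(1/1/(4π)) = -0.28209479

-0.282095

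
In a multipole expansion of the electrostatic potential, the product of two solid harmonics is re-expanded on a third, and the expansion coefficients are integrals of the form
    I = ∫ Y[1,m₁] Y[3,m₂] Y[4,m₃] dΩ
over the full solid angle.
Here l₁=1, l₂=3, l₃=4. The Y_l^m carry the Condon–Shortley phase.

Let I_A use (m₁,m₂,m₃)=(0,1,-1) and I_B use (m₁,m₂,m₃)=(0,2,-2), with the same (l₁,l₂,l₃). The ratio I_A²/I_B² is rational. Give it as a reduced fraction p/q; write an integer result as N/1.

Shared (l₁,l₂,l₃)=(1,3,4): N and (l;000)² cancel in I_A²/I_B².
A: Δ = 0!·2!·6!/9! = 1/252; Racah Σ t=0..0: t=0:+1/48 = 1/48; ⇒ 3j(1 3 4; 0 1 -1)² = 5/84, sgn -1
B: Δ = 0!·2!·6!/9! = 1/252; Racah Σ t=0..0: t=0:+1/120 = 1/120; ⇒ 3j(1 3 4; 0 2 -2)² = 1/21, sgn +1
I_A²/I_B² = (5/84)/(1/21) = 5/4

5/4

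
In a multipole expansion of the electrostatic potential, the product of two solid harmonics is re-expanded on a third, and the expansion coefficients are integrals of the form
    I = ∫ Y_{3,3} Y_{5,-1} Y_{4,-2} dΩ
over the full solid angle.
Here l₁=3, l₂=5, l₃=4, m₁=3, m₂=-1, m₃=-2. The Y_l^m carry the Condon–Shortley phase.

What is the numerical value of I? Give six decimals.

0.143662

Rules hold: Σm=0, L=12 even, 2≤4≤8.
N = 7·11·9 = 693
Δ = 4!·2!·6!/13! = 1/180180
Racah Σ t=1..3: t=1:−1/576 t=2:+1/144 t=3:−1/576 = 1/288
⇒ 3j(3 5 4; 0 0 0)² = 20/1001, sgn +1
Racah Σ t=0..0: t=0:+1/2304 = 1/2304
⇒ 3j(3 5 4; 3 -1 -2)² = 75/4004, sgn +1
4πI² = N·(3j₀)²·(3jₘ)² = 3375/13013
I = +1·√(0.259356/4π) = 0.14366244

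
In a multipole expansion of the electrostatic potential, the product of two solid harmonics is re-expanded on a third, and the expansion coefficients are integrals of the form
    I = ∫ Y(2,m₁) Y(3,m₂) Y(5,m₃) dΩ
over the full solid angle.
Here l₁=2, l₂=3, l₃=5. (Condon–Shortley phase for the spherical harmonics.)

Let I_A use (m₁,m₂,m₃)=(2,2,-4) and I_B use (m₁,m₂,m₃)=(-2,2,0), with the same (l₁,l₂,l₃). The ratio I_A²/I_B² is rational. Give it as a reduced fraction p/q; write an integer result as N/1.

Same 2,3,5: normalisation and zero-m 3j drop out of the ratio.
A: Δ: 0! 4! 6! / 11! → 1/2310; sum: t=0:+1/2880 = 1/2880; 3j²(2 3 5; 2 2 -4) = Δ·Π!·Σ² = 3/55  (sign -1)
B: Δ: 0! 4! 6! / 11! → 1/2310; sum: t=0:+1/2880 = 1/2880; 3j²(2 3 5; -2 2 0) = Δ·Π!·Σ² = 1/462  (sign -1)
I_A²/I_B² = (3/55)/(1/462) = 126/5

126/5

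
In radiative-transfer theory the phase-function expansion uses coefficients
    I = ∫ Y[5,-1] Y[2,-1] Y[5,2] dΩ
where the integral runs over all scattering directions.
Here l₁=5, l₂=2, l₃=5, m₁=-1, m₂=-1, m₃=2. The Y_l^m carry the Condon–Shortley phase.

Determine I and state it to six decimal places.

0.104819

Rules hold: Σm=0, L=12 even, 3≤5≤7.
N = 11·5·11 = 605
Δ = 2!·8!·2!/13! = 1/38610
Racah Σ t=0..2: t=0:+1/2880 t=1:−1/576 t=2:+1/2880 = -1/960
⇒ 3j(5 2 5; 0 0 0)² = 10/429, sgn +1
Racah Σ t=0..1: t=0:+1/2880 t=1:−1/1440 = -1/2880
⇒ 3j(5 2 5; -1 -1 2)² = 7/715, sgn +1
4πI² = N·(3j₀)²·(3jₘ)² = 70/507
I = +1·√(0.138067/4π) = 0.10481902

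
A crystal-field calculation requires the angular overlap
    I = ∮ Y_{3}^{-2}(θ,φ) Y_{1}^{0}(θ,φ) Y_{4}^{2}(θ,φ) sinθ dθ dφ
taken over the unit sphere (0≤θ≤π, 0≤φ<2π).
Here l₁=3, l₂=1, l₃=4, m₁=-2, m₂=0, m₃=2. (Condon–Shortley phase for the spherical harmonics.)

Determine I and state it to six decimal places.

Rules hold: Σm=0, L=8 even, 2≤4≤4.
N = 7·3·9 = 189
Δ = 0!·6!·2!/9! = 1/252
Racah Σ t=0..0: t=0:+1/36 = 1/36
⇒ 3j(3 1 4; 0 0 0)² = 4/63, sgn +1
Racah Σ t=0..0: t=0:+1/120 = 1/120
⇒ 3j(3 1 4; -2 0 2)² = 1/21, sgn +1
4πI² = N·(3j₀)²·(3jₘ)² = 4/7
I = +1·√(0.571429/4π) = 0.21324362

0.213244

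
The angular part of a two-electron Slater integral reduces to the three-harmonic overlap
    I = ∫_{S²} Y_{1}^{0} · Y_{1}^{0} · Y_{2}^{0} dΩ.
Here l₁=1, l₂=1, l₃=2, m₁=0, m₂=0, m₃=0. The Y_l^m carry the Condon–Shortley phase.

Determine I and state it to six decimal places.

Checks pass: Σm=0; 4 even; l₃=2∈[0,2].
(2·1+1)(2·1+1)(2·2+1) = 45
Δ: 0! 2! 2! / 5! → 1/30
sum: t=0:+1/1 = 1/1
3j²(1 1 2; 0 0 0) = Δ·Π!·Σ² = 2/15  (sign +1)
(m-triple is (0,0,0) — same symbol as above.)
combine: 4πI² = 45·2/15·2/15 = 4/5
take √, sign +1: I = 0.25231325

0.252313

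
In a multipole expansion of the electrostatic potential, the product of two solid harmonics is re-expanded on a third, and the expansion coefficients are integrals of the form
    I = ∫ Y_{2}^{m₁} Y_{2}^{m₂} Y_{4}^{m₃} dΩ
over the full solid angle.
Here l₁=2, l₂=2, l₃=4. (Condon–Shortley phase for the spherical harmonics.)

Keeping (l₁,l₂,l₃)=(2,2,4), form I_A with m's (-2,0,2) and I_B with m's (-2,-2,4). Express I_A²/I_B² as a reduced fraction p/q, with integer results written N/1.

Shared (l₁,l₂,l₃)=(2,2,4): N and (l;000)² cancel in I_A²/I_B².
A: Δ = 0!·4!·4!/9! = 1/630; Racah Σ t=0..0: t=0:+1/96 = 1/96; ⇒ 3j(2 2 4; -2 0 2)² = 1/42, sgn +1
B: Δ = 0!·4!·4!/9! = 1/630; Racah Σ t=0..0: t=0:+1/576 = 1/576; ⇒ 3j(2 2 4; -2 -2 4)² = 1/9, sgn +1
I_A²/I_B² = (1/42)/(1/9) = 3/14

3/14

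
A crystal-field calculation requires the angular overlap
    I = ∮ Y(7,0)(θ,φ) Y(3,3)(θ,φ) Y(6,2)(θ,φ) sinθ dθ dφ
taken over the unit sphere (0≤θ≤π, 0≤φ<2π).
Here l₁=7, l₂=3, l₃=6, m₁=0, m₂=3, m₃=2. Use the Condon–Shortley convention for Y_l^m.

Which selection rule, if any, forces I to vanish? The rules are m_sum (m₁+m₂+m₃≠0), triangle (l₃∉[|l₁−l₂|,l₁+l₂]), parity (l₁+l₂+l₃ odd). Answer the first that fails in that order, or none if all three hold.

Σmᵢ = 5  ✗
l₃∈[|l₁−l₂|,l₁+l₂]=[4,10], have l₃=6
Σlᵢ = 16 ⇒ even

m_sum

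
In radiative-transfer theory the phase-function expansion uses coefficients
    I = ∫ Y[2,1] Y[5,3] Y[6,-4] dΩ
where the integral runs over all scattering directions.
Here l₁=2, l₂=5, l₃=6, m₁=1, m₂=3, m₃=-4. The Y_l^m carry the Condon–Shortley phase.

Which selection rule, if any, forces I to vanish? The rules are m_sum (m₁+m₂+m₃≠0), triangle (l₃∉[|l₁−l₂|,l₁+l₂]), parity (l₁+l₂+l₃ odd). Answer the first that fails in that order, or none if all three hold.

parity

m₁+m₂+m₃ = 1 + 3 − 4 = 0  ✓
triangle: |2−5|=3 ≤ l₃=6 ≤ 2+5=7  ✓
parity: l₁+l₂+l₃ = 13 is odd  ✗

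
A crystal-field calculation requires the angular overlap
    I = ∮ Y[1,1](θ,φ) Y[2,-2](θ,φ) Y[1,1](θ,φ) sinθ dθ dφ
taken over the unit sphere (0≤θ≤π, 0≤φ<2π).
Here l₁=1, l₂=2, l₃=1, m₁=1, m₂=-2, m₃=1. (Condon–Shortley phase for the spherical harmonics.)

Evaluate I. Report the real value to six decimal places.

m-sum 0 ✓  L=4 even ✓  1≤1≤3 ✓
Π(2lᵢ+1) = 3×5×3 = 45
triangle coeff Δ(1,2,1) = 1/30
Σ_t [1,1]: t=1:−1/1 = -1/1
(3j)²=2/15 [(1 2 1; 0 0 0)], sign=+1
Σ_t [0,0]: t=0:+1/4 = 1/4
(3j)²=1/5 [(1 2 1; 1 -2 1)], sign=+1
⇒ 4πI² = 6/5
I = (+1)√(6/5/(4π)) = 0.30901936

0.309019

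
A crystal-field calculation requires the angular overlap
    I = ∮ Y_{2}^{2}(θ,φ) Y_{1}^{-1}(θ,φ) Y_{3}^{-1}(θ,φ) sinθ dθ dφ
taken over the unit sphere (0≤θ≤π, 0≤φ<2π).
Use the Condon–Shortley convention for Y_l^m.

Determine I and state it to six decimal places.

Checks pass: Σm=0; 6 even; l₃=3∈[1,3].
(2·2+1)(2·1+1)(2·3+1) = 105
Δ: 0! 4! 2! / 7! → 1/105
sum: t=0:+1/4 = 1/4
3j²(2 1 3; 0 0 0) = Δ·Π!·Σ² = 3/35  (sign -1)
sum: t=0:+1/48 = 1/48
3j²(2 1 3; 2 -1 -1) = Δ·Π!·Σ² = 1/105  (sign +1)
combine: 4πI² = 105·3/35·1/105 = 3/35
take √, sign -1: I = -0.08258890

-0.082589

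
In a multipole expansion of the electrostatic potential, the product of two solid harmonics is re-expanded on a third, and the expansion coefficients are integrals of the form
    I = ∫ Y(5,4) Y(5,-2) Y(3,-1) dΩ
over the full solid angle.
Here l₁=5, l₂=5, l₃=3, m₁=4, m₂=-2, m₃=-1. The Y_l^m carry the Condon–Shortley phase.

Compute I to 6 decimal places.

m-sum = 4 − 2 − 1 = 1 ≠ 0 ⇒ I = 0

0.000000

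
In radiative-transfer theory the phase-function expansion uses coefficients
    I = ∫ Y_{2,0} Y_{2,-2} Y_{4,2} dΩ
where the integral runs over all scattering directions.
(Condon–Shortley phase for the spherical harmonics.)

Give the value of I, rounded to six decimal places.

0.156078

Rules hold: Σm=0, L=8 even, 0≤4≤4.
N = 5·5·9 = 225
Δ = 0!·4!·4!/9! = 1/630
Racah Σ t=0..0: t=0:+1/16 = 1/16
⇒ 3j(2 2 4; 0 0 0)² = 2/35, sgn +1
Racah Σ t=0..0: t=0:+1/96 = 1/96
⇒ 3j(2 2 4; 0 -2 2)² = 1/42, sgn +1
4πI² = N·(3j₀)²·(3jₘ)² = 15/49
I = +1·√(0.306122/4π) = 0.15607835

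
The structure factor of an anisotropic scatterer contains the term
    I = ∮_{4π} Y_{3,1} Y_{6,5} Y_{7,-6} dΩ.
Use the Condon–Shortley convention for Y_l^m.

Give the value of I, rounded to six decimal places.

-0.034007

Rules hold: Σm=0, L=16 even, 3≤7≤9.
N = 7·13·15 = 1365
Δ = 2!·4!·10!/17! = 1/2042040
Racah Σ t=0..2: t=0:+1/207360 t=1:−1/57600 t=2:+1/207360 = -1/129600
⇒ 3j(3 6 7; 0 0 0)² = 168/12155, sgn +1
Racah Σ t=1..2: t=1:−1/21772800 t=2:+1/17418240 = 1/87091200
⇒ 3j(3 6 7; 1 5 -6)² = 11/14280, sgn -1
4πI² = N·(3j₀)²·(3jₘ)² = 21/1445
I = -1·√(0.0145329/4π) = -0.03400719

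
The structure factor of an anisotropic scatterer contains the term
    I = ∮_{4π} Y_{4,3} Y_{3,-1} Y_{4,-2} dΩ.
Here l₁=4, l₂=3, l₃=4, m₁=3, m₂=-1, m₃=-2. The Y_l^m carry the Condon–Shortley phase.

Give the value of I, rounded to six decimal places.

0.000000

l₁+l₂+l₃=11 is odd: 3j(l;000)=0 ⇒ I=0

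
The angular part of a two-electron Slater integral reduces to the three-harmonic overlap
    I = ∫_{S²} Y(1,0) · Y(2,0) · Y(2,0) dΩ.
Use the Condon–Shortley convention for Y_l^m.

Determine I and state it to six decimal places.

0.000000

l₁+l₂+l₃=5 is odd: 3j(l;000)=0 ⇒ I=0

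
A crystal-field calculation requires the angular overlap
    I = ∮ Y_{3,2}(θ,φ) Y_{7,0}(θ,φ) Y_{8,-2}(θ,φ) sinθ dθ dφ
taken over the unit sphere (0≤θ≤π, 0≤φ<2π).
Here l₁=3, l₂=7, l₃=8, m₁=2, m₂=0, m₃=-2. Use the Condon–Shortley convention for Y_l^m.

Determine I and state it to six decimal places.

Checks pass: Σm=0; 18 even; l₃=8∈[4,10].
(2·3+1)(2·7+1)(2·8+1) = 1785
Δ: 2! 4! 12! / 19! → 1/5290740
sum: t=0:+1/7257600 t=1:−1/2073600 t=2:+1/7257600 = -1/4838400
3j²(3 7 8; 0 0 0) = Δ·Π!·Σ² = 252/20995  (sign -1)
sum: t=0:+1/7257600 t=1:−1/12441600 = 1/17418240
3j²(3 7 8; 2 0 -2) = Δ·Π!·Σ² = 125/25194  (sign +1)
combine: 4πI² = 1785·252/20995·125/25194 = 110250/1037153
take √, sign -1: I = -0.09197355

-0.091974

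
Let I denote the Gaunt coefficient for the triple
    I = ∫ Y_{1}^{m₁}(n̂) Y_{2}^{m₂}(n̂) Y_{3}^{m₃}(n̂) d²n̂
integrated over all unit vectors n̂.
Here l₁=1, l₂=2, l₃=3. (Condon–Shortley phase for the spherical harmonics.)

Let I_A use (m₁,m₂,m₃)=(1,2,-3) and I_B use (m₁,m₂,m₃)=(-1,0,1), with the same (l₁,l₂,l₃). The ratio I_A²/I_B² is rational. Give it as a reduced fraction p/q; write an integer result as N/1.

5/2

Shared (l₁,l₂,l₃)=(1,2,3): N and (l;000)² cancel in I_A²/I_B².
A: Δ = 0!·2!·4!/7! = 1/105; Racah Σ t=0..0: t=0:+1/48 = 1/48; ⇒ 3j(1 2 3; 1 2 -3)² = 1/7, sgn +1
B: Δ = 0!·2!·4!/7! = 1/105; Racah Σ t=0..0: t=0:+1/8 = 1/8; ⇒ 3j(1 2 3; -1 0 1)² = 2/35, sgn +1
I_A²/I_B² = (1/7)/(2/35) = 5/2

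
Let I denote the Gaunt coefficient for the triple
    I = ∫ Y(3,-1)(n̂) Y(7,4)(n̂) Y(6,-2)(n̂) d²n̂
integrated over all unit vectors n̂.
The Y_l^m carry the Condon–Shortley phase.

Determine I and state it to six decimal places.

Σmᵢ = 1 ≠ 0, so the φ-integral vanishes; I = 0

0.000000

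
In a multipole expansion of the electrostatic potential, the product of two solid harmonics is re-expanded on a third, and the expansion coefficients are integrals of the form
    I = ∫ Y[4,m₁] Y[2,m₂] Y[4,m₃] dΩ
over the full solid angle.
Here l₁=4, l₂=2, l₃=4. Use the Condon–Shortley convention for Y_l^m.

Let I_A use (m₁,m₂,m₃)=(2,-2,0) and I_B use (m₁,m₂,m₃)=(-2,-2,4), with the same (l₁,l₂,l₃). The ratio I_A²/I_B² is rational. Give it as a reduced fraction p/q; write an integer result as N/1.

Same 4,2,4: normalisation and zero-m 3j drop out of the ratio.
A: Δ: 2! 6! 2! / 11! → 1/13860; sum: t=0:+1/192 = 1/192; 3j²(4 2 4; 2 -2 0) = Δ·Π!·Σ² = 3/77  (sign +1)
B: Δ: 2! 6! 2! / 11! → 1/13860; sum: t=0:+1/2880 = 1/2880; 3j²(4 2 4; -2 -2 4) = Δ·Π!·Σ² = 2/165  (sign +1)
I_A²/I_B² = (3/77)/(2/165) = 45/14

45/14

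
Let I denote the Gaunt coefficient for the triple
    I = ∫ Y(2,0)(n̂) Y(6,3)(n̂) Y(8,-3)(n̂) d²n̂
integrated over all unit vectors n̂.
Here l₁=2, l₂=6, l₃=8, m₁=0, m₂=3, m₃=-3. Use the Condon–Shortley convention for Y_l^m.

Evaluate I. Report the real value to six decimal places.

Checks pass: Σm=0; 16 even; l₃=8∈[4,8].
(2·2+1)(2·6+1)(2·8+1) = 1105
Δ: 0! 4! 12! / 17! → 1/30940
sum: t=0:+1/2073600 = 1/2073600
3j²(2 6 8; 0 0 0) = Δ·Π!·Σ² = 28/1105  (sign +1)
sum: t=0:+1/8709120 = 1/8709120
3j²(2 6 8; 0 3 -3) = Δ·Π!·Σ² = 55/3094  (sign -1)
combine: 4πI² = 1105·28/1105·55/3094 = 110/221
take √, sign -1: I = -0.19901934

-0.199019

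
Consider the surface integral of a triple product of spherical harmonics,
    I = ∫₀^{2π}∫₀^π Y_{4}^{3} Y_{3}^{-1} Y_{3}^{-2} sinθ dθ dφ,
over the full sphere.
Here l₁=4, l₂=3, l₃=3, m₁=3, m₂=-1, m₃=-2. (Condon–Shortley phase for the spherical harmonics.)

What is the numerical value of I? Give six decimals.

Rules hold: Σm=0, L=10 even, 1≤3≤7.
N = 9·7·7 = 441
Δ = 4!·4!·2!/11! = 1/34650
Racah Σ t=1..3: t=1:−1/72 t=2:+1/16 t=3:−1/72 = 5/144
⇒ 3j(4 3 3; 0 0 0)² = 2/77, sgn -1
Racah Σ t=0..1: t=0:+1/288 t=1:−1/144 = -1/288
⇒ 3j(4 3 3; 3 -1 -2)² = 1/99, sgn +1
4πI² = N·(3j₀)²·(3jₘ)² = 14/121
I = -1·√(0.115702/4π) = -0.09595473

-0.095955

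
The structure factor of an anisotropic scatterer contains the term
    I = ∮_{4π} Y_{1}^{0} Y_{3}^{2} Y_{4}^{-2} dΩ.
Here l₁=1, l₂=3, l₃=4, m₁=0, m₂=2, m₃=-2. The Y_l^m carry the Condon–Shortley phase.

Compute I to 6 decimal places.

0.213244

Checks pass: Σm=0; 8 even; l₃=4∈[2,4].
(2·1+1)(2·3+1)(2·4+1) = 189
Δ: 0! 2! 6! / 9! → 1/252
sum: t=0:+1/36 = 1/36
3j²(1 3 4; 0 0 0) = Δ·Π!·Σ² = 4/63  (sign +1)
sum: t=0:+1/120 = 1/120
3j²(1 3 4; 0 2 -2) = Δ·Π!·Σ² = 1/21  (sign +1)
combine: 4πI² = 189·4/63·1/21 = 4/7
take √, sign +1: I = 0.21324362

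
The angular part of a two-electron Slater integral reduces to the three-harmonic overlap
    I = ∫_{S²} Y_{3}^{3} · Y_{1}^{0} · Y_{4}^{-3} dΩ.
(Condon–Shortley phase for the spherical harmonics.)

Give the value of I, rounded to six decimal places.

-0.162868

m-sum 0 ✓  L=8 even ✓  2≤4≤4 ✓
Π(2lᵢ+1) = 7×3×9 = 189
triangle coeff Δ(3,1,4) = 1/252
Σ_t [0,0]: t=0:+1/36 = 1/36
(3j)²=4/63 [(3 1 4; 0 0 0)], sign=+1
Σ_t [0,0]: t=0:+1/720 = 1/720
(3j)²=1/36 [(3 1 4; 3 0 -3)], sign=-1
⇒ 4πI² = 1/3
I = (-1)√(1/3/(4π)) = -0.16286750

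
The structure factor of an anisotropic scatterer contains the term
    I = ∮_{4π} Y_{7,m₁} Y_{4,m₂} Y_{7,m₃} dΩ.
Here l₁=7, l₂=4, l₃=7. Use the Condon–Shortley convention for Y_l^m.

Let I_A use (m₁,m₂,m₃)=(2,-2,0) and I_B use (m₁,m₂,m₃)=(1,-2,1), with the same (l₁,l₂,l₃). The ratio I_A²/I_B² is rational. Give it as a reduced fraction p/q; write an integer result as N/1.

Shared (l₁,l₂,l₃)=(7,4,7): N and (l;000)² cancel in I_A²/I_B².
A: Δ = 4!·10!·4!/19! = 1/58198140; Racah Σ t=0..2: t=0:+1/1382400 t=1:−1/622080 t=2:+1/2903040 = -47/87091200; ⇒ 3j(7 4 7; 2 -2 0)² = 2209/277134, sgn +1
B: Δ = 4!·10!·4!/19! = 1/58198140; Racah Σ t=0..2: t=0:+1/1658880 t=1:−1/518400 t=2:+1/1658880 = -1/1382400; ⇒ 3j(7 4 7; 1 -2 1)² = 504/46189, sgn -1
I_A²/I_B² = (2209/277134)/(504/46189) = 2209/3024

2209/3024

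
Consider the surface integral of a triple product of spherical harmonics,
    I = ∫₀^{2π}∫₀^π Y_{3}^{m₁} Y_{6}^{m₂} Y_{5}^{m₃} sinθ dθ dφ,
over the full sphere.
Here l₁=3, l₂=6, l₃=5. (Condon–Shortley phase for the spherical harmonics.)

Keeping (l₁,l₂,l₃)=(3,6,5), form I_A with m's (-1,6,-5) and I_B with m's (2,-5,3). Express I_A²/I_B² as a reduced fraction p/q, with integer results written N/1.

3/2

l's match ⇒ only the (l;m) 3-j factors differ between A and B.
A: triangle coeff Δ(3,6,5) = 1/675675; Σ_t [4,4]: t=4:+1/1935360 = 1/1935360; (3j)²=3/91 [(3 6 5; -1 6 -5)], sign=+1
B: triangle coeff Δ(3,6,5) = 1/675675; Σ_t [0,1]: t=0:+1/120960 t=1:−1/483840 = 1/161280; (3j)²=2/91 [(3 6 5; 2 -5 3)], sign=+1
I_A²/I_B² = (3/91)/(2/91) = 3/2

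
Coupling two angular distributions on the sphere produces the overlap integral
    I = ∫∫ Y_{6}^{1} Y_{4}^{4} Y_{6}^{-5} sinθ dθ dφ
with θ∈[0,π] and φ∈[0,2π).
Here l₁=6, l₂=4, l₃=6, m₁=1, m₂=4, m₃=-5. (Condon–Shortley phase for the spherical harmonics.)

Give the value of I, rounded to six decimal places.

Rules hold: Σm=0, L=16 even, 2≤6≤10.
N = 13·9·13 = 1521
Δ = 4!·8!·4!/17! = 1/15315300
Racah Σ t=0..4: t=0:+1/829440 t=1:−1/25920 t=2:+1/9216 t=3:−1/25920 t=4:+1/829440 = 7/207360
⇒ 3j(6 4 6; 0 0 0)² = 28/2431, sgn +1
Racah Σ t=4..4: t=4:+1/2903040 = 1/2903040
⇒ 3j(6 4 6; 1 4 -5)² = 5/663, sgn -1
4πI² = N·(3j₀)²·(3jₘ)² = 420/3179
I = -1·√(0.132117/4π) = -0.10253555

-0.102536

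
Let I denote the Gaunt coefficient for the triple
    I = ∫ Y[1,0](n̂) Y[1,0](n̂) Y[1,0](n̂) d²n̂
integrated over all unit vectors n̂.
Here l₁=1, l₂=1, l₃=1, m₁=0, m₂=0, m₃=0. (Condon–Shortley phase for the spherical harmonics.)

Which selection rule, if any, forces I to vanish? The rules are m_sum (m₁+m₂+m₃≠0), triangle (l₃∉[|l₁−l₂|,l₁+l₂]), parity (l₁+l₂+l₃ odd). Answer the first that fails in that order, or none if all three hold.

parity

Σmᵢ = 0  ✓
l₃∈[|l₁−l₂|,l₁+l₂]=[0,2], have l₃=1  ✓
Σlᵢ = 3 ⇒ odd  ✗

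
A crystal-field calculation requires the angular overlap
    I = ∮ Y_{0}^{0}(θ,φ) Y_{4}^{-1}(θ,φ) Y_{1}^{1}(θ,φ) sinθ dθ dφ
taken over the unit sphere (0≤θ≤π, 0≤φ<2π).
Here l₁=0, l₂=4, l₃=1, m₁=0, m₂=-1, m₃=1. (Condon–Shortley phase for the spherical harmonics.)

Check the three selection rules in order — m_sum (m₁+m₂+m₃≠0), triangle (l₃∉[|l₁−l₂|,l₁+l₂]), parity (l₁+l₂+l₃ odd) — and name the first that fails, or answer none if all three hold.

triangle

Σmᵢ = 0  ✓
l₃∈[|l₁−l₂|,l₁+l₂]=[4,4], have l₃=1  ✗
Σlᵢ = 5 ⇒ odd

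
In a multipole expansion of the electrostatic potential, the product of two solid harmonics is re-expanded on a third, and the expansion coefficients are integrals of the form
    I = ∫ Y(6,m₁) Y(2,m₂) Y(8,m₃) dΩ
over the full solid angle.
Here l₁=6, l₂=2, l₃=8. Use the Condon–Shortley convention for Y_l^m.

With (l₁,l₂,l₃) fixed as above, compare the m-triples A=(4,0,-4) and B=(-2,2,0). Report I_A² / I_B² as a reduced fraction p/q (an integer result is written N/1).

Shared (l₁,l₂,l₃)=(6,2,8): N and (l;000)² cancel in I_A²/I_B².
A: Δ = 0!·12!·4!/17! = 1/30940; Racah Σ t=0..0: t=0:+1/29030400 = 1/29030400; ⇒ 3j(6 2 8; 4 0 -4)² = 99/7735, sgn +1
B: Δ = 0!·12!·4!/17! = 1/30940; Racah Σ t=0..0: t=0:+1/23224320 = 1/23224320; ⇒ 3j(6 2 8; -2 2 0)² = 1/442, sgn +1
I_A²/I_B² = (99/7735)/(1/442) = 198/35

198/35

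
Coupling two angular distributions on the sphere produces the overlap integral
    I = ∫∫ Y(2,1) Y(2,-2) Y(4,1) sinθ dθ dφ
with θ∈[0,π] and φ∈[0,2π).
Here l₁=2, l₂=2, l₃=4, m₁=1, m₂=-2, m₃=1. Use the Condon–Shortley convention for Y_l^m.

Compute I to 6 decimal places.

Checks pass: Σm=0; 8 even; l₃=4∈[0,4].
(2·2+1)(2·2+1)(2·4+1) = 225
Δ: 0! 4! 4! / 9! → 1/630
sum: t=0:+1/16 = 1/16
3j²(2 2 4; 0 0 0) = Δ·Π!·Σ² = 2/35  (sign +1)
sum: t=0:+1/144 = 1/144
3j²(2 2 4; 1 -2 1) = Δ·Π!·Σ² = 1/126  (sign -1)
combine: 4πI² = 225·2/35·1/126 = 5/49
take √, sign -1: I = -0.09011188

-0.090112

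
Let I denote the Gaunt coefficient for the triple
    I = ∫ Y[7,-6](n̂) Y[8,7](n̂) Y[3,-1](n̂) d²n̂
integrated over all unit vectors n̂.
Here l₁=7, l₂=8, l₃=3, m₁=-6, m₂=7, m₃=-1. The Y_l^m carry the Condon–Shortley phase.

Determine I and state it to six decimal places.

0.061743

Checks pass: Σm=0; 18 even; l₃=3∈[1,15].
(2·7+1)(2·8+1)(2·3+1) = 1785
Δ: 12! 2! 4! / 19! → 1/5290740
sum: t=5:−1/7257600 t=6:+1/2073600 t=7:−1/7257600 = 1/4838400
3j²(7 8 3; 0 0 0) = Δ·Π!·Σ² = 252/20995  (sign -1)
sum: t=11:−1/1916006400 t=12:+1/2874009600 = -1/5748019200
3j²(7 8 3; -6 7 -1) = Δ·Π!·Σ² = 13/5814  (sign -1)
combine: 4πI² = 1785·252/20995·13/5814 = 294/6137
take √, sign +1: I = 0.06174342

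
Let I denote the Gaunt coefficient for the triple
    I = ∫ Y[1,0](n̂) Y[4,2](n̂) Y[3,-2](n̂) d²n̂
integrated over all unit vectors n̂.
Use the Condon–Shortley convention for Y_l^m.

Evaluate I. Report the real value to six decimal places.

m-sum 0 ✓  L=8 even ✓  3≤3≤5 ✓
Π(2lᵢ+1) = 3×9×7 = 189
triangle coeff Δ(1,4,3) = 1/252
Σ_t [1,1]: t=1:−1/36 = -1/36
(3j)²=4/63 [(1 4 3; 0 0 0)], sign=+1
Σ_t [1,1]: t=1:−1/120 = -1/120
(3j)²=1/21 [(1 4 3; 0 2 -2)], sign=+1
⇒ 4πI² = 4/7
I = (+1)√(4/7/(4π)) = 0.21324362

0.213244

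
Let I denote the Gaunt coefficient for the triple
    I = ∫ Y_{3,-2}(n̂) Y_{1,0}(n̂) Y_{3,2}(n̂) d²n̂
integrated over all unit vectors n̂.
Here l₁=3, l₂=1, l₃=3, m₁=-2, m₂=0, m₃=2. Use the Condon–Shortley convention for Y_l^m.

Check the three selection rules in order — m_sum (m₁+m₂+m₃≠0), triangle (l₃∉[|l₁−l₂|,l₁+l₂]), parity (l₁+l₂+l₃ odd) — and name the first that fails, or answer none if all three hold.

parity

m₁+m₂+m₃ = -2 + 0 + 2 = 0  ✓
triangle: |3−1|=2 ≤ l₃=3 ≤ 3+1=4  ✓
parity: l₁+l₂+l₃ = 7 is odd  ✗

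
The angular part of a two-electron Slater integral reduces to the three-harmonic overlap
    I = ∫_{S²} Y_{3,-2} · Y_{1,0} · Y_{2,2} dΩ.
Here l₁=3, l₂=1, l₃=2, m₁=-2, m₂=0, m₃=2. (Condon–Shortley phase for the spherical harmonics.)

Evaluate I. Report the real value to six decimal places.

Rules hold: Σm=0, L=6 even, 2≤2≤4.
N = 7·3·5 = 105
Δ = 2!·4!·0!/7! = 1/105
Racah Σ t=1..1: t=1:−1/4 = -1/4
⇒ 3j(3 1 2; 0 0 0)² = 3/35, sgn -1
Racah Σ t=1..1: t=1:−1/24 = -1/24
⇒ 3j(3 1 2; -2 0 2)² = 1/21, sgn -1
4πI² = N·(3j₀)²·(3jₘ)² = 3/7
I = +1·√(0.428571/4π) = 0.18467439

0.184674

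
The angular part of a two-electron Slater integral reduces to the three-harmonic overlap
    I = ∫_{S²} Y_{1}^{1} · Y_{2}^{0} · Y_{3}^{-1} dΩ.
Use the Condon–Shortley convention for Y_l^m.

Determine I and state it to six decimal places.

-0.202301

Rules hold: Σm=0, L=6 even, 1≤3≤3.
N = 3·5·7 = 105
Δ = 0!·2!·4!/7! = 1/105
Racah Σ t=0..0: t=0:+1/4 = 1/4
⇒ 3j(1 2 3; 0 0 0)² = 3/35, sgn -1
Racah Σ t=0..0: t=0:+1/8 = 1/8
⇒ 3j(1 2 3; 1 0 -1)² = 2/35, sgn +1
4πI² = N·(3j₀)²·(3jₘ)² = 18/35
I = -1·√(0.514286/4π) = -0.20230066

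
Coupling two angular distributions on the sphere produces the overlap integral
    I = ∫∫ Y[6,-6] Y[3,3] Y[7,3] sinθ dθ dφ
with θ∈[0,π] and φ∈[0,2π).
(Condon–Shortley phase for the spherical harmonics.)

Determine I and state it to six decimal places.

0.026979

Rules hold: Σm=0, L=16 even, 3≤7≤9.
N = 13·7·15 = 1365
Δ = 2!·10!·4!/17! = 1/2042040
Racah Σ t=0..2: t=0:+1/207360 t=1:−1/57600 t=2:+1/207360 = -1/129600
⇒ 3j(6 3 7; 0 0 0)² = 168/12155, sgn +1
Racah Σ t=2..2: t=2:+1/174182400 = 1/174182400
⇒ 3j(6 3 7; -6 3 3)² = 3/6188, sgn +1
4πI² = N·(3j₀)²·(3jₘ)² = 378/41327
I = +1·√(0.00914656/4π) = 0.02697889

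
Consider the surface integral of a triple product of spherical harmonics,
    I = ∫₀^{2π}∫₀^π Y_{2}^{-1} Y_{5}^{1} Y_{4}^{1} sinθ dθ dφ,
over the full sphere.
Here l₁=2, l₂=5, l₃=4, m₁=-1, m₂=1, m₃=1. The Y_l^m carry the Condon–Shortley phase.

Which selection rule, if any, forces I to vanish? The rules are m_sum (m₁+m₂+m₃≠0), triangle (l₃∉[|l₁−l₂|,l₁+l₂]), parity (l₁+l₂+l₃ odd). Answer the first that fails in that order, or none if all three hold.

m_sum

m₁+m₂+m₃ = -1 + 1 + 1 = 1  ✗
triangle: |2−5|=3 ≤ l₃=4 ≤ 2+5=7
parity: l₁+l₂+l₃ = 11 is odd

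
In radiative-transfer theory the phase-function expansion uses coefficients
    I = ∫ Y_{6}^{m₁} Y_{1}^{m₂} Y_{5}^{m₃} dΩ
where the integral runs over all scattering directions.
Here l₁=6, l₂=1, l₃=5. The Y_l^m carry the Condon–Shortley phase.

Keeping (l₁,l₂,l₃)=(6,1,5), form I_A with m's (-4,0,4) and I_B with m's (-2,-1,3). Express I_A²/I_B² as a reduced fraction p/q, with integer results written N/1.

Shared (l₁,l₂,l₃)=(6,1,5): N and (l;000)² cancel in I_A²/I_B².
A: Δ = 2!·10!·0!/13! = 1/858; Racah Σ t=1..1: t=1:−1/362880 = -1/362880; ⇒ 3j(6 1 5; -4 0 4)² = 10/429, sgn +1
B: Δ = 2!·10!·0!/13! = 1/858; Racah Σ t=0..0: t=0:+1/161280 = 1/161280; ⇒ 3j(6 1 5; -2 -1 3)² = 1/143, sgn +1
I_A²/I_B² = (10/429)/(1/143) = 10/3

10/3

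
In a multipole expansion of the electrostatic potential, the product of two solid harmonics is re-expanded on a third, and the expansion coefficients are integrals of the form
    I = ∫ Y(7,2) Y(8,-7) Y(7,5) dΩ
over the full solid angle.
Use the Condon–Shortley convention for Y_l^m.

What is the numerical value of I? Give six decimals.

m-sum 0 ✓  L=22 even ✓  1≤7≤15 ✓
Π(2lᵢ+1) = 15×17×15 = 3825
triangle coeff Δ(7,8,7) = 1/22086194130
Σ_t [1,7]: t=1:−1/18289152000 t=2:+1/248832000 t=3:−1/24883200 t=4:+1/11943936 t=5:−1/24883200 t=6:+1/248832000 t=7:−1/18289152000 = 11/975421440
(3j)²=1750/289731 [(7 8 7; 0 0 0)], sign=-1
Σ_t [0,1]: t=0:+1/24385536000 t=1:−1/9754214400 = -1/16257024000
(3j)²=486/52003 [(7 8 7; 2 -7 5)], sign=-1
⇒ 4πI² = 9112500/42204149
I = (+1)√(9112500/42204149/(4π)) = 0.13107995

0.131080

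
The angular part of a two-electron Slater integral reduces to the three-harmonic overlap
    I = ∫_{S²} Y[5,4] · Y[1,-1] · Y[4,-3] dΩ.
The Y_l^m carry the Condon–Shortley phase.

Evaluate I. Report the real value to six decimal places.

0.294638

Rules hold: Σm=0, L=10 even, 4≤4≤6.
N = 11·3·9 = 297
Δ = 2!·8!·0!/11! = 1/495
Racah Σ t=1..1: t=1:−1/576 = -1/576
⇒ 3j(5 1 4; 0 0 0)² = 5/99, sgn -1
Racah Σ t=0..0: t=0:+1/10080 = 1/10080
⇒ 3j(5 1 4; 4 -1 -3)² = 4/55, sgn -1
4πI² = N·(3j₀)²·(3jₘ)² = 12/11
I = +1·√(1.09091/4π) = 0.29463840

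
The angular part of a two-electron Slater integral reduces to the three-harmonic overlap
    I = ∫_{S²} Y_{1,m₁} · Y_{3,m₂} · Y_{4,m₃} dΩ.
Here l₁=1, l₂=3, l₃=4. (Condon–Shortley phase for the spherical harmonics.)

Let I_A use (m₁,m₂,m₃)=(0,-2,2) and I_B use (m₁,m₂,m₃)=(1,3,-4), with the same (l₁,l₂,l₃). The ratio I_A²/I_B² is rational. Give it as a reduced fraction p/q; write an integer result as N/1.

3/7

Shared (l₁,l₂,l₃)=(1,3,4): N and (l;000)² cancel in I_A²/I_B².
A: Δ = 0!·2!·6!/9! = 1/252; Racah Σ t=0..0: t=0:+1/120 = 1/120; ⇒ 3j(1 3 4; 0 -2 2)² = 1/21, sgn +1
B: Δ = 0!·2!·6!/9! = 1/252; Racah Σ t=0..0: t=0:+1/1440 = 1/1440; ⇒ 3j(1 3 4; 1 3 -4)² = 1/9, sgn +1
I_A²/I_B² = (1/21)/(1/9) = 3/7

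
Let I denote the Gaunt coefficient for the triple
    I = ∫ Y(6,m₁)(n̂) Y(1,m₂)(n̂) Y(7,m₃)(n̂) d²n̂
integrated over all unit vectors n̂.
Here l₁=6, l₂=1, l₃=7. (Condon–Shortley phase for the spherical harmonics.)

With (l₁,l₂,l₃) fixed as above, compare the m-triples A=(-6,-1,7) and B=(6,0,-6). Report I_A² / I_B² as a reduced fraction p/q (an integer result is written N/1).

Same 6,1,7: normalisation and zero-m 3j drop out of the ratio.
A: Δ: 0! 12! 2! / 15! → 1/1365; sum: t=0:+1/958003200 = 1/958003200; 3j²(6 1 7; -6 -1 7) = Δ·Π!·Σ² = 1/15  (sign +1)
B: Δ: 0! 12! 2! / 15! → 1/1365; sum: t=0:+1/479001600 = 1/479001600; 3j²(6 1 7; 6 0 -6) = Δ·Π!·Σ² = 1/105  (sign -1)
I_A²/I_B² = (1/15)/(1/105) = 7/1

7/1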